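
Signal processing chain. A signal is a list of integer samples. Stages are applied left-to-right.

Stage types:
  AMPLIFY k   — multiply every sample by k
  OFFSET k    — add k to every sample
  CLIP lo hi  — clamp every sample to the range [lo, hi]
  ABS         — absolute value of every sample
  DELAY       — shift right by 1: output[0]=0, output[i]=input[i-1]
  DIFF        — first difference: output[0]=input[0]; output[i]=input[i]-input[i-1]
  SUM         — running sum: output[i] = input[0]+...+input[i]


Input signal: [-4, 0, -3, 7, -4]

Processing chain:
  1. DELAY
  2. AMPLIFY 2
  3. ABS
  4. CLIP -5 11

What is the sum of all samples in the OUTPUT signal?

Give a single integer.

Answer: 25

Derivation:
Input: [-4, 0, -3, 7, -4]
Stage 1 (DELAY): [0, -4, 0, -3, 7] = [0, -4, 0, -3, 7] -> [0, -4, 0, -3, 7]
Stage 2 (AMPLIFY 2): 0*2=0, -4*2=-8, 0*2=0, -3*2=-6, 7*2=14 -> [0, -8, 0, -6, 14]
Stage 3 (ABS): |0|=0, |-8|=8, |0|=0, |-6|=6, |14|=14 -> [0, 8, 0, 6, 14]
Stage 4 (CLIP -5 11): clip(0,-5,11)=0, clip(8,-5,11)=8, clip(0,-5,11)=0, clip(6,-5,11)=6, clip(14,-5,11)=11 -> [0, 8, 0, 6, 11]
Output sum: 25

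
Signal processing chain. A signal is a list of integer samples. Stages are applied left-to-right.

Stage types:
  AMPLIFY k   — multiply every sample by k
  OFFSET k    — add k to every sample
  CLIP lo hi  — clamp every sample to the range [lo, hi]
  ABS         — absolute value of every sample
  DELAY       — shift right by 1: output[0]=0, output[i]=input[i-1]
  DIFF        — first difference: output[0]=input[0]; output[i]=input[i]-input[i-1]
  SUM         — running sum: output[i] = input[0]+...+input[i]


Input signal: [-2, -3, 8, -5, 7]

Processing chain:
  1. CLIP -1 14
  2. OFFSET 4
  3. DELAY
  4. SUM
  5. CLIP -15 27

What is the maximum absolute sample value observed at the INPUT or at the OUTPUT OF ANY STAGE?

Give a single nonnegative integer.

Answer: 21

Derivation:
Input: [-2, -3, 8, -5, 7] (max |s|=8)
Stage 1 (CLIP -1 14): clip(-2,-1,14)=-1, clip(-3,-1,14)=-1, clip(8,-1,14)=8, clip(-5,-1,14)=-1, clip(7,-1,14)=7 -> [-1, -1, 8, -1, 7] (max |s|=8)
Stage 2 (OFFSET 4): -1+4=3, -1+4=3, 8+4=12, -1+4=3, 7+4=11 -> [3, 3, 12, 3, 11] (max |s|=12)
Stage 3 (DELAY): [0, 3, 3, 12, 3] = [0, 3, 3, 12, 3] -> [0, 3, 3, 12, 3] (max |s|=12)
Stage 4 (SUM): sum[0..0]=0, sum[0..1]=3, sum[0..2]=6, sum[0..3]=18, sum[0..4]=21 -> [0, 3, 6, 18, 21] (max |s|=21)
Stage 5 (CLIP -15 27): clip(0,-15,27)=0, clip(3,-15,27)=3, clip(6,-15,27)=6, clip(18,-15,27)=18, clip(21,-15,27)=21 -> [0, 3, 6, 18, 21] (max |s|=21)
Overall max amplitude: 21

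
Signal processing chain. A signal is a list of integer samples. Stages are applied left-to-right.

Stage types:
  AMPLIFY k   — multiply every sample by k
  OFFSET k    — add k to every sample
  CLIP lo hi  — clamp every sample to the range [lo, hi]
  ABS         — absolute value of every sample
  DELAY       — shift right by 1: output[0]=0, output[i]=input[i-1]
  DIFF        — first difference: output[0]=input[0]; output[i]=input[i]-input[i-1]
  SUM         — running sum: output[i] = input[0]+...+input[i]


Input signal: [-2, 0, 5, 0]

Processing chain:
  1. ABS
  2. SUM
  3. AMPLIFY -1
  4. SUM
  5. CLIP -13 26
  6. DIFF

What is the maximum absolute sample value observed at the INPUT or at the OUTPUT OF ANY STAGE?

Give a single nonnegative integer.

Answer: 18

Derivation:
Input: [-2, 0, 5, 0] (max |s|=5)
Stage 1 (ABS): |-2|=2, |0|=0, |5|=5, |0|=0 -> [2, 0, 5, 0] (max |s|=5)
Stage 2 (SUM): sum[0..0]=2, sum[0..1]=2, sum[0..2]=7, sum[0..3]=7 -> [2, 2, 7, 7] (max |s|=7)
Stage 3 (AMPLIFY -1): 2*-1=-2, 2*-1=-2, 7*-1=-7, 7*-1=-7 -> [-2, -2, -7, -7] (max |s|=7)
Stage 4 (SUM): sum[0..0]=-2, sum[0..1]=-4, sum[0..2]=-11, sum[0..3]=-18 -> [-2, -4, -11, -18] (max |s|=18)
Stage 5 (CLIP -13 26): clip(-2,-13,26)=-2, clip(-4,-13,26)=-4, clip(-11,-13,26)=-11, clip(-18,-13,26)=-13 -> [-2, -4, -11, -13] (max |s|=13)
Stage 6 (DIFF): s[0]=-2, -4--2=-2, -11--4=-7, -13--11=-2 -> [-2, -2, -7, -2] (max |s|=7)
Overall max amplitude: 18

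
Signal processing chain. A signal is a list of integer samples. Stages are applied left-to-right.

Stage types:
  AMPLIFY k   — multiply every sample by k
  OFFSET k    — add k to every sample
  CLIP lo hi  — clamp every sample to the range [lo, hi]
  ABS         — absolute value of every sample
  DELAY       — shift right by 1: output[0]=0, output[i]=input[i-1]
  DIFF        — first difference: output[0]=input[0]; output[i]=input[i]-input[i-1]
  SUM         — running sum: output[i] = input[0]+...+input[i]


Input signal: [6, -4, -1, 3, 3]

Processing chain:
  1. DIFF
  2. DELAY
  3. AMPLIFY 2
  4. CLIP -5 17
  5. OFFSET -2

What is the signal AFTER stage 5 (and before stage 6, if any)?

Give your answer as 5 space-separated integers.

Answer: -2 10 -7 4 6

Derivation:
Input: [6, -4, -1, 3, 3]
Stage 1 (DIFF): s[0]=6, -4-6=-10, -1--4=3, 3--1=4, 3-3=0 -> [6, -10, 3, 4, 0]
Stage 2 (DELAY): [0, 6, -10, 3, 4] = [0, 6, -10, 3, 4] -> [0, 6, -10, 3, 4]
Stage 3 (AMPLIFY 2): 0*2=0, 6*2=12, -10*2=-20, 3*2=6, 4*2=8 -> [0, 12, -20, 6, 8]
Stage 4 (CLIP -5 17): clip(0,-5,17)=0, clip(12,-5,17)=12, clip(-20,-5,17)=-5, clip(6,-5,17)=6, clip(8,-5,17)=8 -> [0, 12, -5, 6, 8]
Stage 5 (OFFSET -2): 0+-2=-2, 12+-2=10, -5+-2=-7, 6+-2=4, 8+-2=6 -> [-2, 10, -7, 4, 6]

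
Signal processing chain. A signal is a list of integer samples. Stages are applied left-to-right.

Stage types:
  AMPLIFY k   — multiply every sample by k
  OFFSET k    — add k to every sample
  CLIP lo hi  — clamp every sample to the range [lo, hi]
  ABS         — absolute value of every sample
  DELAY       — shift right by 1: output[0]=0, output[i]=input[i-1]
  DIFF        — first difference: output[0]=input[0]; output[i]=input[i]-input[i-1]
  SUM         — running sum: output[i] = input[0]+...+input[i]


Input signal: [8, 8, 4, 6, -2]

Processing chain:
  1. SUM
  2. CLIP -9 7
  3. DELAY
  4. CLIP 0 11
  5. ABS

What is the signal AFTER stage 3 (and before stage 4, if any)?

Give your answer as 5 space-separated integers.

Answer: 0 7 7 7 7

Derivation:
Input: [8, 8, 4, 6, -2]
Stage 1 (SUM): sum[0..0]=8, sum[0..1]=16, sum[0..2]=20, sum[0..3]=26, sum[0..4]=24 -> [8, 16, 20, 26, 24]
Stage 2 (CLIP -9 7): clip(8,-9,7)=7, clip(16,-9,7)=7, clip(20,-9,7)=7, clip(26,-9,7)=7, clip(24,-9,7)=7 -> [7, 7, 7, 7, 7]
Stage 3 (DELAY): [0, 7, 7, 7, 7] = [0, 7, 7, 7, 7] -> [0, 7, 7, 7, 7]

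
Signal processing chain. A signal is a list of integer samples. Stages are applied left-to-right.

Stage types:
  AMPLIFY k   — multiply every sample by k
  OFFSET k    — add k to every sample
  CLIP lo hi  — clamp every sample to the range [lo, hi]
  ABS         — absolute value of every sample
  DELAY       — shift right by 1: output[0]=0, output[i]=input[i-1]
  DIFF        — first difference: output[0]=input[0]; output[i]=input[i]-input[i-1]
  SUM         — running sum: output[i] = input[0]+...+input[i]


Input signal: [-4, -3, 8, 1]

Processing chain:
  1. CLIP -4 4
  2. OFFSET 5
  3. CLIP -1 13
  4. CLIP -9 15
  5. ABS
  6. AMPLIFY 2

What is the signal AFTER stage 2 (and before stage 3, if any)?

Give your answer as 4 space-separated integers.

Answer: 1 2 9 6

Derivation:
Input: [-4, -3, 8, 1]
Stage 1 (CLIP -4 4): clip(-4,-4,4)=-4, clip(-3,-4,4)=-3, clip(8,-4,4)=4, clip(1,-4,4)=1 -> [-4, -3, 4, 1]
Stage 2 (OFFSET 5): -4+5=1, -3+5=2, 4+5=9, 1+5=6 -> [1, 2, 9, 6]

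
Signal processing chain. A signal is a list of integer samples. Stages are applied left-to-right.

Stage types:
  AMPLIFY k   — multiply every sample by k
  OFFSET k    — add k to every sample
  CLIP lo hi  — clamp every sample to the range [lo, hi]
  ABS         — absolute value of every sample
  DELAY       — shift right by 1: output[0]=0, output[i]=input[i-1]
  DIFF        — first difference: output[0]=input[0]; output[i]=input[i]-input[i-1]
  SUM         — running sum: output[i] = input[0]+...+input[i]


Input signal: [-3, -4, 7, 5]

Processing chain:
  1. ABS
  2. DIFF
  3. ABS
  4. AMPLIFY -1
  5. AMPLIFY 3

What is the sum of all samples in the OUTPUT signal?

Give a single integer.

Input: [-3, -4, 7, 5]
Stage 1 (ABS): |-3|=3, |-4|=4, |7|=7, |5|=5 -> [3, 4, 7, 5]
Stage 2 (DIFF): s[0]=3, 4-3=1, 7-4=3, 5-7=-2 -> [3, 1, 3, -2]
Stage 3 (ABS): |3|=3, |1|=1, |3|=3, |-2|=2 -> [3, 1, 3, 2]
Stage 4 (AMPLIFY -1): 3*-1=-3, 1*-1=-1, 3*-1=-3, 2*-1=-2 -> [-3, -1, -3, -2]
Stage 5 (AMPLIFY 3): -3*3=-9, -1*3=-3, -3*3=-9, -2*3=-6 -> [-9, -3, -9, -6]
Output sum: -27

Answer: -27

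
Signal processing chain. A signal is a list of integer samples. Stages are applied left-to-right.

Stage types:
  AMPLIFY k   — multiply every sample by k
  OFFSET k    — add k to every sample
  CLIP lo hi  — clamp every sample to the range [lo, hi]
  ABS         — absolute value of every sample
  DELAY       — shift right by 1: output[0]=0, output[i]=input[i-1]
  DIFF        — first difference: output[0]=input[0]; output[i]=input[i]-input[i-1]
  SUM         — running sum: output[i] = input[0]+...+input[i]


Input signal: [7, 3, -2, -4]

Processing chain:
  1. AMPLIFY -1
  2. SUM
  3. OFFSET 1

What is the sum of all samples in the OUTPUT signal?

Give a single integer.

Input: [7, 3, -2, -4]
Stage 1 (AMPLIFY -1): 7*-1=-7, 3*-1=-3, -2*-1=2, -4*-1=4 -> [-7, -3, 2, 4]
Stage 2 (SUM): sum[0..0]=-7, sum[0..1]=-10, sum[0..2]=-8, sum[0..3]=-4 -> [-7, -10, -8, -4]
Stage 3 (OFFSET 1): -7+1=-6, -10+1=-9, -8+1=-7, -4+1=-3 -> [-6, -9, -7, -3]
Output sum: -25

Answer: -25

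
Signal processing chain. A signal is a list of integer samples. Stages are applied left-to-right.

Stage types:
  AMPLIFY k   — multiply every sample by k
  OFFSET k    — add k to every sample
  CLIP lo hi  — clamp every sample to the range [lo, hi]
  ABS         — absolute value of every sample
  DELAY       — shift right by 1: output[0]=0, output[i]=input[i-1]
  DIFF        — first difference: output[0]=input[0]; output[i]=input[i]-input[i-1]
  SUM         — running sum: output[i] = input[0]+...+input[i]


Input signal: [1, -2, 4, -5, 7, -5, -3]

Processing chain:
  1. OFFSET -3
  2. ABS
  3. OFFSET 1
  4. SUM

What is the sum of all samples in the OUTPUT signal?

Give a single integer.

Answer: 143

Derivation:
Input: [1, -2, 4, -5, 7, -5, -3]
Stage 1 (OFFSET -3): 1+-3=-2, -2+-3=-5, 4+-3=1, -5+-3=-8, 7+-3=4, -5+-3=-8, -3+-3=-6 -> [-2, -5, 1, -8, 4, -8, -6]
Stage 2 (ABS): |-2|=2, |-5|=5, |1|=1, |-8|=8, |4|=4, |-8|=8, |-6|=6 -> [2, 5, 1, 8, 4, 8, 6]
Stage 3 (OFFSET 1): 2+1=3, 5+1=6, 1+1=2, 8+1=9, 4+1=5, 8+1=9, 6+1=7 -> [3, 6, 2, 9, 5, 9, 7]
Stage 4 (SUM): sum[0..0]=3, sum[0..1]=9, sum[0..2]=11, sum[0..3]=20, sum[0..4]=25, sum[0..5]=34, sum[0..6]=41 -> [3, 9, 11, 20, 25, 34, 41]
Output sum: 143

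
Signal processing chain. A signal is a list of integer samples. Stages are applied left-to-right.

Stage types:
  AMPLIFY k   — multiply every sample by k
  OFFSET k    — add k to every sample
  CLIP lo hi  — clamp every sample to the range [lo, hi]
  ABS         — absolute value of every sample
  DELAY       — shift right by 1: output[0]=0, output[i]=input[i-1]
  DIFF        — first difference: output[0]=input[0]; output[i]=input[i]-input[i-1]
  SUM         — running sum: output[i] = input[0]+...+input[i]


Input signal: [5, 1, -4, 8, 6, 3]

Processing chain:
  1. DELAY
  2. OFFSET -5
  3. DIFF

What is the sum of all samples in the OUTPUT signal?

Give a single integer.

Input: [5, 1, -4, 8, 6, 3]
Stage 1 (DELAY): [0, 5, 1, -4, 8, 6] = [0, 5, 1, -4, 8, 6] -> [0, 5, 1, -4, 8, 6]
Stage 2 (OFFSET -5): 0+-5=-5, 5+-5=0, 1+-5=-4, -4+-5=-9, 8+-5=3, 6+-5=1 -> [-5, 0, -4, -9, 3, 1]
Stage 3 (DIFF): s[0]=-5, 0--5=5, -4-0=-4, -9--4=-5, 3--9=12, 1-3=-2 -> [-5, 5, -4, -5, 12, -2]
Output sum: 1

Answer: 1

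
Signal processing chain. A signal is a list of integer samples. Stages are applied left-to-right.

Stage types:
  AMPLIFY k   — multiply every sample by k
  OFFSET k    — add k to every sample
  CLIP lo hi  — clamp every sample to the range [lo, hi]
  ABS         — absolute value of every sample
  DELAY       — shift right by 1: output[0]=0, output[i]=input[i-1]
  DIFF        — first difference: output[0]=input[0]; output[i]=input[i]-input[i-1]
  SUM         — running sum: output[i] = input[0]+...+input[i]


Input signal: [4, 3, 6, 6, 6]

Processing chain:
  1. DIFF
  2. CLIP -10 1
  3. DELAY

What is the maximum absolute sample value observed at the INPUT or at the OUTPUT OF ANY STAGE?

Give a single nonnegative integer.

Input: [4, 3, 6, 6, 6] (max |s|=6)
Stage 1 (DIFF): s[0]=4, 3-4=-1, 6-3=3, 6-6=0, 6-6=0 -> [4, -1, 3, 0, 0] (max |s|=4)
Stage 2 (CLIP -10 1): clip(4,-10,1)=1, clip(-1,-10,1)=-1, clip(3,-10,1)=1, clip(0,-10,1)=0, clip(0,-10,1)=0 -> [1, -1, 1, 0, 0] (max |s|=1)
Stage 3 (DELAY): [0, 1, -1, 1, 0] = [0, 1, -1, 1, 0] -> [0, 1, -1, 1, 0] (max |s|=1)
Overall max amplitude: 6

Answer: 6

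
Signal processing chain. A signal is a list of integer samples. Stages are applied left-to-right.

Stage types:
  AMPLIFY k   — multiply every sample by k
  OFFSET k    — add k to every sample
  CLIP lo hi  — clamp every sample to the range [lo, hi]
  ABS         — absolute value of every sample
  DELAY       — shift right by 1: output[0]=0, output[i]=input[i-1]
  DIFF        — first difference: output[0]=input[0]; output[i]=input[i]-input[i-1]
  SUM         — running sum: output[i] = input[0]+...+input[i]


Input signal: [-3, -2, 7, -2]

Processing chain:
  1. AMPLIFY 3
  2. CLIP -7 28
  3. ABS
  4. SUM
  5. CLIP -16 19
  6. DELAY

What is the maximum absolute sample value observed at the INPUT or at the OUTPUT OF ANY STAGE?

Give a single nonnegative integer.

Input: [-3, -2, 7, -2] (max |s|=7)
Stage 1 (AMPLIFY 3): -3*3=-9, -2*3=-6, 7*3=21, -2*3=-6 -> [-9, -6, 21, -6] (max |s|=21)
Stage 2 (CLIP -7 28): clip(-9,-7,28)=-7, clip(-6,-7,28)=-6, clip(21,-7,28)=21, clip(-6,-7,28)=-6 -> [-7, -6, 21, -6] (max |s|=21)
Stage 3 (ABS): |-7|=7, |-6|=6, |21|=21, |-6|=6 -> [7, 6, 21, 6] (max |s|=21)
Stage 4 (SUM): sum[0..0]=7, sum[0..1]=13, sum[0..2]=34, sum[0..3]=40 -> [7, 13, 34, 40] (max |s|=40)
Stage 5 (CLIP -16 19): clip(7,-16,19)=7, clip(13,-16,19)=13, clip(34,-16,19)=19, clip(40,-16,19)=19 -> [7, 13, 19, 19] (max |s|=19)
Stage 6 (DELAY): [0, 7, 13, 19] = [0, 7, 13, 19] -> [0, 7, 13, 19] (max |s|=19)
Overall max amplitude: 40

Answer: 40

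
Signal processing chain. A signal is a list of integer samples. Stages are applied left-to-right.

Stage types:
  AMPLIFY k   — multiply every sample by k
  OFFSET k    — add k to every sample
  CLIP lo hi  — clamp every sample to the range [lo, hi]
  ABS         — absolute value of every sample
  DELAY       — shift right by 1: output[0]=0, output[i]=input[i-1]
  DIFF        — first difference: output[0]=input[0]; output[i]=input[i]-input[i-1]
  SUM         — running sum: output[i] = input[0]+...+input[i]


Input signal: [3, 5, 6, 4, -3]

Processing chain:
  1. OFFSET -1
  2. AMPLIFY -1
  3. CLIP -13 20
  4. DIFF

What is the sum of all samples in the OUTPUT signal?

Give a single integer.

Answer: 4

Derivation:
Input: [3, 5, 6, 4, -3]
Stage 1 (OFFSET -1): 3+-1=2, 5+-1=4, 6+-1=5, 4+-1=3, -3+-1=-4 -> [2, 4, 5, 3, -4]
Stage 2 (AMPLIFY -1): 2*-1=-2, 4*-1=-4, 5*-1=-5, 3*-1=-3, -4*-1=4 -> [-2, -4, -5, -3, 4]
Stage 3 (CLIP -13 20): clip(-2,-13,20)=-2, clip(-4,-13,20)=-4, clip(-5,-13,20)=-5, clip(-3,-13,20)=-3, clip(4,-13,20)=4 -> [-2, -4, -5, -3, 4]
Stage 4 (DIFF): s[0]=-2, -4--2=-2, -5--4=-1, -3--5=2, 4--3=7 -> [-2, -2, -1, 2, 7]
Output sum: 4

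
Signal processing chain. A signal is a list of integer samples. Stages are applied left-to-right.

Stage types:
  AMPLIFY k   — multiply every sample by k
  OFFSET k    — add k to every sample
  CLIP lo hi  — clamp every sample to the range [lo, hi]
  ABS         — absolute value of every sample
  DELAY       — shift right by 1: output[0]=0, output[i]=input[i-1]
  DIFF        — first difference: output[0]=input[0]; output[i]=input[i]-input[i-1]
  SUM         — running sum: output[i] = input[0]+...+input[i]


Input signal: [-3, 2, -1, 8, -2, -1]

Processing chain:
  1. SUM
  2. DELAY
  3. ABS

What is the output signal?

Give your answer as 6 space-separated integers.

Input: [-3, 2, -1, 8, -2, -1]
Stage 1 (SUM): sum[0..0]=-3, sum[0..1]=-1, sum[0..2]=-2, sum[0..3]=6, sum[0..4]=4, sum[0..5]=3 -> [-3, -1, -2, 6, 4, 3]
Stage 2 (DELAY): [0, -3, -1, -2, 6, 4] = [0, -3, -1, -2, 6, 4] -> [0, -3, -1, -2, 6, 4]
Stage 3 (ABS): |0|=0, |-3|=3, |-1|=1, |-2|=2, |6|=6, |4|=4 -> [0, 3, 1, 2, 6, 4]

Answer: 0 3 1 2 6 4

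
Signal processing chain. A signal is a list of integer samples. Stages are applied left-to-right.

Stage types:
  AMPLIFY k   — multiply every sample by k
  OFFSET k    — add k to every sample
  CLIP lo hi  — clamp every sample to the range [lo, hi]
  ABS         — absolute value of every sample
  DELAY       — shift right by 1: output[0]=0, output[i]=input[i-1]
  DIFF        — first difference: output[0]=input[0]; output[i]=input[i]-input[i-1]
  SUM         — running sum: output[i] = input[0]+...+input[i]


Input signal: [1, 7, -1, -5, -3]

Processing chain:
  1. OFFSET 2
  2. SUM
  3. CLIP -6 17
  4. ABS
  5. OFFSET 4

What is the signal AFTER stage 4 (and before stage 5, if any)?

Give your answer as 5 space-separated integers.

Answer: 3 12 13 10 9

Derivation:
Input: [1, 7, -1, -5, -3]
Stage 1 (OFFSET 2): 1+2=3, 7+2=9, -1+2=1, -5+2=-3, -3+2=-1 -> [3, 9, 1, -3, -1]
Stage 2 (SUM): sum[0..0]=3, sum[0..1]=12, sum[0..2]=13, sum[0..3]=10, sum[0..4]=9 -> [3, 12, 13, 10, 9]
Stage 3 (CLIP -6 17): clip(3,-6,17)=3, clip(12,-6,17)=12, clip(13,-6,17)=13, clip(10,-6,17)=10, clip(9,-6,17)=9 -> [3, 12, 13, 10, 9]
Stage 4 (ABS): |3|=3, |12|=12, |13|=13, |10|=10, |9|=9 -> [3, 12, 13, 10, 9]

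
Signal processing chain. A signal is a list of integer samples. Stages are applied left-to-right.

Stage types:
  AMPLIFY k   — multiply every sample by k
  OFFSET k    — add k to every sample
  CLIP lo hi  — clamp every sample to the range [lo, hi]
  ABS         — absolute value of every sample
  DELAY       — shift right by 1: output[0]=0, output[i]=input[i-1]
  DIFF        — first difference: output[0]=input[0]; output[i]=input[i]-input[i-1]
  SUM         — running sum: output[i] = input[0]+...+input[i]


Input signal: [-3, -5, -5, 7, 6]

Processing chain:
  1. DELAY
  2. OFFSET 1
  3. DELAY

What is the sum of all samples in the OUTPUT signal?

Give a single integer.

Input: [-3, -5, -5, 7, 6]
Stage 1 (DELAY): [0, -3, -5, -5, 7] = [0, -3, -5, -5, 7] -> [0, -3, -5, -5, 7]
Stage 2 (OFFSET 1): 0+1=1, -3+1=-2, -5+1=-4, -5+1=-4, 7+1=8 -> [1, -2, -4, -4, 8]
Stage 3 (DELAY): [0, 1, -2, -4, -4] = [0, 1, -2, -4, -4] -> [0, 1, -2, -4, -4]
Output sum: -9

Answer: -9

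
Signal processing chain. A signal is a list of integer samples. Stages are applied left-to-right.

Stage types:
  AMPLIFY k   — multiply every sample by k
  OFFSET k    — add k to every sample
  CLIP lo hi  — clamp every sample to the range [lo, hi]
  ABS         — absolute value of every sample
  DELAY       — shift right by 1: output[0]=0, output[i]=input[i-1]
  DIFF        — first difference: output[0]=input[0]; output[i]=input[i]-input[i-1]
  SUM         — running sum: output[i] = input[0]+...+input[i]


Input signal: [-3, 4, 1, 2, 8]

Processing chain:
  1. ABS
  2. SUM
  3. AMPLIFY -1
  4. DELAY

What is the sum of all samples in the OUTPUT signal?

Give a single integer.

Input: [-3, 4, 1, 2, 8]
Stage 1 (ABS): |-3|=3, |4|=4, |1|=1, |2|=2, |8|=8 -> [3, 4, 1, 2, 8]
Stage 2 (SUM): sum[0..0]=3, sum[0..1]=7, sum[0..2]=8, sum[0..3]=10, sum[0..4]=18 -> [3, 7, 8, 10, 18]
Stage 3 (AMPLIFY -1): 3*-1=-3, 7*-1=-7, 8*-1=-8, 10*-1=-10, 18*-1=-18 -> [-3, -7, -8, -10, -18]
Stage 4 (DELAY): [0, -3, -7, -8, -10] = [0, -3, -7, -8, -10] -> [0, -3, -7, -8, -10]
Output sum: -28

Answer: -28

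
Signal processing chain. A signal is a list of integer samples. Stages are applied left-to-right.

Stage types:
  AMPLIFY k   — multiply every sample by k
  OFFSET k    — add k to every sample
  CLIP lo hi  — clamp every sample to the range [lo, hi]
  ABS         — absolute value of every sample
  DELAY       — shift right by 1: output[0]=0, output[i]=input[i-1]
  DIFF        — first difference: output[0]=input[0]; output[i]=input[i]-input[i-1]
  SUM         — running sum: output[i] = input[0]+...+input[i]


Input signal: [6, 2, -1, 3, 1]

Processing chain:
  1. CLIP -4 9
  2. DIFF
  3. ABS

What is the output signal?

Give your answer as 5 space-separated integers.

Answer: 6 4 3 4 2

Derivation:
Input: [6, 2, -1, 3, 1]
Stage 1 (CLIP -4 9): clip(6,-4,9)=6, clip(2,-4,9)=2, clip(-1,-4,9)=-1, clip(3,-4,9)=3, clip(1,-4,9)=1 -> [6, 2, -1, 3, 1]
Stage 2 (DIFF): s[0]=6, 2-6=-4, -1-2=-3, 3--1=4, 1-3=-2 -> [6, -4, -3, 4, -2]
Stage 3 (ABS): |6|=6, |-4|=4, |-3|=3, |4|=4, |-2|=2 -> [6, 4, 3, 4, 2]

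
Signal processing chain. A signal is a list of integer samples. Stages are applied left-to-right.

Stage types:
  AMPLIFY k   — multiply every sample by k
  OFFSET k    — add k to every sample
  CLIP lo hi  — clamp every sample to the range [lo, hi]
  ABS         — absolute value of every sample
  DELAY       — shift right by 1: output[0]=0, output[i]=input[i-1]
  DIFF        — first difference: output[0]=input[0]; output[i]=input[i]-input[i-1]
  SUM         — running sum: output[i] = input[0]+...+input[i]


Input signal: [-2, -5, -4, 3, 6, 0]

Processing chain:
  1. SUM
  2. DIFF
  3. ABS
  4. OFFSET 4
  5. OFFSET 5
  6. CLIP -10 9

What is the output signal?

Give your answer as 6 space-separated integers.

Answer: 9 9 9 9 9 9

Derivation:
Input: [-2, -5, -4, 3, 6, 0]
Stage 1 (SUM): sum[0..0]=-2, sum[0..1]=-7, sum[0..2]=-11, sum[0..3]=-8, sum[0..4]=-2, sum[0..5]=-2 -> [-2, -7, -11, -8, -2, -2]
Stage 2 (DIFF): s[0]=-2, -7--2=-5, -11--7=-4, -8--11=3, -2--8=6, -2--2=0 -> [-2, -5, -4, 3, 6, 0]
Stage 3 (ABS): |-2|=2, |-5|=5, |-4|=4, |3|=3, |6|=6, |0|=0 -> [2, 5, 4, 3, 6, 0]
Stage 4 (OFFSET 4): 2+4=6, 5+4=9, 4+4=8, 3+4=7, 6+4=10, 0+4=4 -> [6, 9, 8, 7, 10, 4]
Stage 5 (OFFSET 5): 6+5=11, 9+5=14, 8+5=13, 7+5=12, 10+5=15, 4+5=9 -> [11, 14, 13, 12, 15, 9]
Stage 6 (CLIP -10 9): clip(11,-10,9)=9, clip(14,-10,9)=9, clip(13,-10,9)=9, clip(12,-10,9)=9, clip(15,-10,9)=9, clip(9,-10,9)=9 -> [9, 9, 9, 9, 9, 9]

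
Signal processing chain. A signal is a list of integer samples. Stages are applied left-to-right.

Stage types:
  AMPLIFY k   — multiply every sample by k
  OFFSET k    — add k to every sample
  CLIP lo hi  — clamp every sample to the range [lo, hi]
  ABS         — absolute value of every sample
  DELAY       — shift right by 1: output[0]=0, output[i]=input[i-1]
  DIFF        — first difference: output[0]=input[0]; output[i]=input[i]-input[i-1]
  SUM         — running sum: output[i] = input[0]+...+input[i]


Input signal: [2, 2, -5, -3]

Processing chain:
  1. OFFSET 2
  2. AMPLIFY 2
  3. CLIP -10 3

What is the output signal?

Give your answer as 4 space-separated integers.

Answer: 3 3 -6 -2

Derivation:
Input: [2, 2, -5, -3]
Stage 1 (OFFSET 2): 2+2=4, 2+2=4, -5+2=-3, -3+2=-1 -> [4, 4, -3, -1]
Stage 2 (AMPLIFY 2): 4*2=8, 4*2=8, -3*2=-6, -1*2=-2 -> [8, 8, -6, -2]
Stage 3 (CLIP -10 3): clip(8,-10,3)=3, clip(8,-10,3)=3, clip(-6,-10,3)=-6, clip(-2,-10,3)=-2 -> [3, 3, -6, -2]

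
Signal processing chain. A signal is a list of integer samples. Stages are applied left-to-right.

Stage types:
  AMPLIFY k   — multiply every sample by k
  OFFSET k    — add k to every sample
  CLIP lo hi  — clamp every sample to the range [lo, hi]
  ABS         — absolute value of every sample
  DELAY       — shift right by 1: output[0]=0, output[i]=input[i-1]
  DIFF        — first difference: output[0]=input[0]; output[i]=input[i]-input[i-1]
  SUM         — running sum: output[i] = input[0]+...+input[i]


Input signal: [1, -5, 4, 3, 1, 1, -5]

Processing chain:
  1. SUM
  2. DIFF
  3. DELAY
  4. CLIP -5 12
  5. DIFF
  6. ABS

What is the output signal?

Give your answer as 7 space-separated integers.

Input: [1, -5, 4, 3, 1, 1, -5]
Stage 1 (SUM): sum[0..0]=1, sum[0..1]=-4, sum[0..2]=0, sum[0..3]=3, sum[0..4]=4, sum[0..5]=5, sum[0..6]=0 -> [1, -4, 0, 3, 4, 5, 0]
Stage 2 (DIFF): s[0]=1, -4-1=-5, 0--4=4, 3-0=3, 4-3=1, 5-4=1, 0-5=-5 -> [1, -5, 4, 3, 1, 1, -5]
Stage 3 (DELAY): [0, 1, -5, 4, 3, 1, 1] = [0, 1, -5, 4, 3, 1, 1] -> [0, 1, -5, 4, 3, 1, 1]
Stage 4 (CLIP -5 12): clip(0,-5,12)=0, clip(1,-5,12)=1, clip(-5,-5,12)=-5, clip(4,-5,12)=4, clip(3,-5,12)=3, clip(1,-5,12)=1, clip(1,-5,12)=1 -> [0, 1, -5, 4, 3, 1, 1]
Stage 5 (DIFF): s[0]=0, 1-0=1, -5-1=-6, 4--5=9, 3-4=-1, 1-3=-2, 1-1=0 -> [0, 1, -6, 9, -1, -2, 0]
Stage 6 (ABS): |0|=0, |1|=1, |-6|=6, |9|=9, |-1|=1, |-2|=2, |0|=0 -> [0, 1, 6, 9, 1, 2, 0]

Answer: 0 1 6 9 1 2 0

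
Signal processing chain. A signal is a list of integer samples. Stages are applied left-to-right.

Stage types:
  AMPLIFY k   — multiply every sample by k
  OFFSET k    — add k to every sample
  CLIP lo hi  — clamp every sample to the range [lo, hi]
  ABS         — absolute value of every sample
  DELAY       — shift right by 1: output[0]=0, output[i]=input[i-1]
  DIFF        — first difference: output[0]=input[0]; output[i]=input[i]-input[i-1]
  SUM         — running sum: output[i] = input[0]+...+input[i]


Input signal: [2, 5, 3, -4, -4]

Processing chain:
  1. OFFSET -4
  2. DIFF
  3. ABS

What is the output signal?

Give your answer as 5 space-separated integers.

Answer: 2 3 2 7 0

Derivation:
Input: [2, 5, 3, -4, -4]
Stage 1 (OFFSET -4): 2+-4=-2, 5+-4=1, 3+-4=-1, -4+-4=-8, -4+-4=-8 -> [-2, 1, -1, -8, -8]
Stage 2 (DIFF): s[0]=-2, 1--2=3, -1-1=-2, -8--1=-7, -8--8=0 -> [-2, 3, -2, -7, 0]
Stage 3 (ABS): |-2|=2, |3|=3, |-2|=2, |-7|=7, |0|=0 -> [2, 3, 2, 7, 0]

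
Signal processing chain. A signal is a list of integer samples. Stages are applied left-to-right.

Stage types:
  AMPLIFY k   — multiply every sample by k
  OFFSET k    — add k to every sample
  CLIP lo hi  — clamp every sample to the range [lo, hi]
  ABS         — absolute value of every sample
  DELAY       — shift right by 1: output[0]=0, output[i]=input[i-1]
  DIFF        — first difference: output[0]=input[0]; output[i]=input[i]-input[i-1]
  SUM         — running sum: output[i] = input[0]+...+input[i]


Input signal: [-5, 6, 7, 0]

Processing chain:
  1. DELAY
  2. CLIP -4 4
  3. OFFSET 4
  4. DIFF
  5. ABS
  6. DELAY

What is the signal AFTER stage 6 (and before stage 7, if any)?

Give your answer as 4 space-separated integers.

Answer: 0 4 4 8

Derivation:
Input: [-5, 6, 7, 0]
Stage 1 (DELAY): [0, -5, 6, 7] = [0, -5, 6, 7] -> [0, -5, 6, 7]
Stage 2 (CLIP -4 4): clip(0,-4,4)=0, clip(-5,-4,4)=-4, clip(6,-4,4)=4, clip(7,-4,4)=4 -> [0, -4, 4, 4]
Stage 3 (OFFSET 4): 0+4=4, -4+4=0, 4+4=8, 4+4=8 -> [4, 0, 8, 8]
Stage 4 (DIFF): s[0]=4, 0-4=-4, 8-0=8, 8-8=0 -> [4, -4, 8, 0]
Stage 5 (ABS): |4|=4, |-4|=4, |8|=8, |0|=0 -> [4, 4, 8, 0]
Stage 6 (DELAY): [0, 4, 4, 8] = [0, 4, 4, 8] -> [0, 4, 4, 8]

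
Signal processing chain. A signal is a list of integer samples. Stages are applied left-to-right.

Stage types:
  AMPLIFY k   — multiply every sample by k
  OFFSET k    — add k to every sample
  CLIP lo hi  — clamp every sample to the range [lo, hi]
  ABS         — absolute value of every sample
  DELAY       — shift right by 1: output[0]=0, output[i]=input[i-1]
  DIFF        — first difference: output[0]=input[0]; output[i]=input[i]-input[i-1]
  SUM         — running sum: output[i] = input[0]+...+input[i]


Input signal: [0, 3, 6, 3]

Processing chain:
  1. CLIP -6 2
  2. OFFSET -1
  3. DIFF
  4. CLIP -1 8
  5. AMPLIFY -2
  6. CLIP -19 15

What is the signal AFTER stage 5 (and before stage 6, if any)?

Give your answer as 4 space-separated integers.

Answer: 2 -4 0 0

Derivation:
Input: [0, 3, 6, 3]
Stage 1 (CLIP -6 2): clip(0,-6,2)=0, clip(3,-6,2)=2, clip(6,-6,2)=2, clip(3,-6,2)=2 -> [0, 2, 2, 2]
Stage 2 (OFFSET -1): 0+-1=-1, 2+-1=1, 2+-1=1, 2+-1=1 -> [-1, 1, 1, 1]
Stage 3 (DIFF): s[0]=-1, 1--1=2, 1-1=0, 1-1=0 -> [-1, 2, 0, 0]
Stage 4 (CLIP -1 8): clip(-1,-1,8)=-1, clip(2,-1,8)=2, clip(0,-1,8)=0, clip(0,-1,8)=0 -> [-1, 2, 0, 0]
Stage 5 (AMPLIFY -2): -1*-2=2, 2*-2=-4, 0*-2=0, 0*-2=0 -> [2, -4, 0, 0]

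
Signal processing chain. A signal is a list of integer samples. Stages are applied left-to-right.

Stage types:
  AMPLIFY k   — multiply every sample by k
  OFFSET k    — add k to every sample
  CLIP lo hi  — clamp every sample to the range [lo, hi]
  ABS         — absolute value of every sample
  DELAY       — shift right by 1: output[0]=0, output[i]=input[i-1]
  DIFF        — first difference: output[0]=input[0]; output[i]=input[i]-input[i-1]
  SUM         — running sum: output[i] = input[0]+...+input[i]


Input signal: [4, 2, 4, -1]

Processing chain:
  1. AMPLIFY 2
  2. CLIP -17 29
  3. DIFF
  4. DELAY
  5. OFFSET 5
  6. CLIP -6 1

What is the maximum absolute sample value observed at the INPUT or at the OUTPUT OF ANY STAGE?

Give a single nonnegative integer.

Input: [4, 2, 4, -1] (max |s|=4)
Stage 1 (AMPLIFY 2): 4*2=8, 2*2=4, 4*2=8, -1*2=-2 -> [8, 4, 8, -2] (max |s|=8)
Stage 2 (CLIP -17 29): clip(8,-17,29)=8, clip(4,-17,29)=4, clip(8,-17,29)=8, clip(-2,-17,29)=-2 -> [8, 4, 8, -2] (max |s|=8)
Stage 3 (DIFF): s[0]=8, 4-8=-4, 8-4=4, -2-8=-10 -> [8, -4, 4, -10] (max |s|=10)
Stage 4 (DELAY): [0, 8, -4, 4] = [0, 8, -4, 4] -> [0, 8, -4, 4] (max |s|=8)
Stage 5 (OFFSET 5): 0+5=5, 8+5=13, -4+5=1, 4+5=9 -> [5, 13, 1, 9] (max |s|=13)
Stage 6 (CLIP -6 1): clip(5,-6,1)=1, clip(13,-6,1)=1, clip(1,-6,1)=1, clip(9,-6,1)=1 -> [1, 1, 1, 1] (max |s|=1)
Overall max amplitude: 13

Answer: 13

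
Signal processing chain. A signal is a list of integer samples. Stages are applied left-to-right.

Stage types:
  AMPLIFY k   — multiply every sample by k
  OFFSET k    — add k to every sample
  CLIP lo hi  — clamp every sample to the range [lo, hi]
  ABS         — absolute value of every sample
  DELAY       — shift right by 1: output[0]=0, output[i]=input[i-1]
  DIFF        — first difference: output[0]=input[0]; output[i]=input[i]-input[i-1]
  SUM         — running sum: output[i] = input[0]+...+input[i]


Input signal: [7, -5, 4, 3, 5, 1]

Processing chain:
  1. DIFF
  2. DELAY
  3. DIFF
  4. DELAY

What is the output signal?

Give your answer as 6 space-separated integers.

Answer: 0 0 7 -19 21 -10

Derivation:
Input: [7, -5, 4, 3, 5, 1]
Stage 1 (DIFF): s[0]=7, -5-7=-12, 4--5=9, 3-4=-1, 5-3=2, 1-5=-4 -> [7, -12, 9, -1, 2, -4]
Stage 2 (DELAY): [0, 7, -12, 9, -1, 2] = [0, 7, -12, 9, -1, 2] -> [0, 7, -12, 9, -1, 2]
Stage 3 (DIFF): s[0]=0, 7-0=7, -12-7=-19, 9--12=21, -1-9=-10, 2--1=3 -> [0, 7, -19, 21, -10, 3]
Stage 4 (DELAY): [0, 0, 7, -19, 21, -10] = [0, 0, 7, -19, 21, -10] -> [0, 0, 7, -19, 21, -10]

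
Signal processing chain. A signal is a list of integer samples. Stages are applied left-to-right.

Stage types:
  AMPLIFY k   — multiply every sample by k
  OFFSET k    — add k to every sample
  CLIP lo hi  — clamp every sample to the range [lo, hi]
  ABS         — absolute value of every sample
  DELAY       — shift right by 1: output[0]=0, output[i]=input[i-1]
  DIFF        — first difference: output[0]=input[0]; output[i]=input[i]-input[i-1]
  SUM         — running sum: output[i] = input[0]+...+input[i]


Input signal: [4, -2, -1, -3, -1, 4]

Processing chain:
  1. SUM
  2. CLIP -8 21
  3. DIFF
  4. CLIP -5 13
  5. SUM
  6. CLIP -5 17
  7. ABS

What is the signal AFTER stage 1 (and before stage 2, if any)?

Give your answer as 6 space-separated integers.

Answer: 4 2 1 -2 -3 1

Derivation:
Input: [4, -2, -1, -3, -1, 4]
Stage 1 (SUM): sum[0..0]=4, sum[0..1]=2, sum[0..2]=1, sum[0..3]=-2, sum[0..4]=-3, sum[0..5]=1 -> [4, 2, 1, -2, -3, 1]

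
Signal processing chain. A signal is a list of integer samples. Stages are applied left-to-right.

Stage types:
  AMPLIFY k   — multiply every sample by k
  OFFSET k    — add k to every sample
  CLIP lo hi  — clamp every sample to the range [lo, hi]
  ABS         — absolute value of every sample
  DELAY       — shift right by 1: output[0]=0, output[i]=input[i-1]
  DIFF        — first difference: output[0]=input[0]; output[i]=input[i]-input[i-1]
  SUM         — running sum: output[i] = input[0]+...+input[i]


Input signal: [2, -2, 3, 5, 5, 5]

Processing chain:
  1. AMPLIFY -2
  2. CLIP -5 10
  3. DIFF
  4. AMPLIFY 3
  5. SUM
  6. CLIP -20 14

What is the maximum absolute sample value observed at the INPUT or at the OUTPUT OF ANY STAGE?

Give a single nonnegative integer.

Answer: 27

Derivation:
Input: [2, -2, 3, 5, 5, 5] (max |s|=5)
Stage 1 (AMPLIFY -2): 2*-2=-4, -2*-2=4, 3*-2=-6, 5*-2=-10, 5*-2=-10, 5*-2=-10 -> [-4, 4, -6, -10, -10, -10] (max |s|=10)
Stage 2 (CLIP -5 10): clip(-4,-5,10)=-4, clip(4,-5,10)=4, clip(-6,-5,10)=-5, clip(-10,-5,10)=-5, clip(-10,-5,10)=-5, clip(-10,-5,10)=-5 -> [-4, 4, -5, -5, -5, -5] (max |s|=5)
Stage 3 (DIFF): s[0]=-4, 4--4=8, -5-4=-9, -5--5=0, -5--5=0, -5--5=0 -> [-4, 8, -9, 0, 0, 0] (max |s|=9)
Stage 4 (AMPLIFY 3): -4*3=-12, 8*3=24, -9*3=-27, 0*3=0, 0*3=0, 0*3=0 -> [-12, 24, -27, 0, 0, 0] (max |s|=27)
Stage 5 (SUM): sum[0..0]=-12, sum[0..1]=12, sum[0..2]=-15, sum[0..3]=-15, sum[0..4]=-15, sum[0..5]=-15 -> [-12, 12, -15, -15, -15, -15] (max |s|=15)
Stage 6 (CLIP -20 14): clip(-12,-20,14)=-12, clip(12,-20,14)=12, clip(-15,-20,14)=-15, clip(-15,-20,14)=-15, clip(-15,-20,14)=-15, clip(-15,-20,14)=-15 -> [-12, 12, -15, -15, -15, -15] (max |s|=15)
Overall max amplitude: 27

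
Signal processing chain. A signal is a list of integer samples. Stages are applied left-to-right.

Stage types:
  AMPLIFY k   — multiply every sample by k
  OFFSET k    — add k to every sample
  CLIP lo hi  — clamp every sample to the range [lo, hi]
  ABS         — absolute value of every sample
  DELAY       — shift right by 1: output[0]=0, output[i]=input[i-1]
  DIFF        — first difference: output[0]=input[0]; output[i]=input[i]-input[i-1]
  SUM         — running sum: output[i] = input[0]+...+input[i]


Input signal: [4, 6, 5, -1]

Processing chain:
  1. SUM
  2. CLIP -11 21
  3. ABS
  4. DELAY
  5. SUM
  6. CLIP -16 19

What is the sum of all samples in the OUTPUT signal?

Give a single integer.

Answer: 37

Derivation:
Input: [4, 6, 5, -1]
Stage 1 (SUM): sum[0..0]=4, sum[0..1]=10, sum[0..2]=15, sum[0..3]=14 -> [4, 10, 15, 14]
Stage 2 (CLIP -11 21): clip(4,-11,21)=4, clip(10,-11,21)=10, clip(15,-11,21)=15, clip(14,-11,21)=14 -> [4, 10, 15, 14]
Stage 3 (ABS): |4|=4, |10|=10, |15|=15, |14|=14 -> [4, 10, 15, 14]
Stage 4 (DELAY): [0, 4, 10, 15] = [0, 4, 10, 15] -> [0, 4, 10, 15]
Stage 5 (SUM): sum[0..0]=0, sum[0..1]=4, sum[0..2]=14, sum[0..3]=29 -> [0, 4, 14, 29]
Stage 6 (CLIP -16 19): clip(0,-16,19)=0, clip(4,-16,19)=4, clip(14,-16,19)=14, clip(29,-16,19)=19 -> [0, 4, 14, 19]
Output sum: 37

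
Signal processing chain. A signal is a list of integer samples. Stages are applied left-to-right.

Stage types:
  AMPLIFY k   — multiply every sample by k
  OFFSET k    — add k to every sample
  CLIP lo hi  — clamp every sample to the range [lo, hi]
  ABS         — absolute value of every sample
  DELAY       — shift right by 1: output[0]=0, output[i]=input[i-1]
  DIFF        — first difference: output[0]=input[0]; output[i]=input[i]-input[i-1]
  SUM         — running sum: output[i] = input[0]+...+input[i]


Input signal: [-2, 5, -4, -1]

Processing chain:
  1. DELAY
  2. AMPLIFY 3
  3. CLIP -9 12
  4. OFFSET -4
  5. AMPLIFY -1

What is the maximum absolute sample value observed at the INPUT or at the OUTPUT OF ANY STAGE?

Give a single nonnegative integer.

Input: [-2, 5, -4, -1] (max |s|=5)
Stage 1 (DELAY): [0, -2, 5, -4] = [0, -2, 5, -4] -> [0, -2, 5, -4] (max |s|=5)
Stage 2 (AMPLIFY 3): 0*3=0, -2*3=-6, 5*3=15, -4*3=-12 -> [0, -6, 15, -12] (max |s|=15)
Stage 3 (CLIP -9 12): clip(0,-9,12)=0, clip(-6,-9,12)=-6, clip(15,-9,12)=12, clip(-12,-9,12)=-9 -> [0, -6, 12, -9] (max |s|=12)
Stage 4 (OFFSET -4): 0+-4=-4, -6+-4=-10, 12+-4=8, -9+-4=-13 -> [-4, -10, 8, -13] (max |s|=13)
Stage 5 (AMPLIFY -1): -4*-1=4, -10*-1=10, 8*-1=-8, -13*-1=13 -> [4, 10, -8, 13] (max |s|=13)
Overall max amplitude: 15

Answer: 15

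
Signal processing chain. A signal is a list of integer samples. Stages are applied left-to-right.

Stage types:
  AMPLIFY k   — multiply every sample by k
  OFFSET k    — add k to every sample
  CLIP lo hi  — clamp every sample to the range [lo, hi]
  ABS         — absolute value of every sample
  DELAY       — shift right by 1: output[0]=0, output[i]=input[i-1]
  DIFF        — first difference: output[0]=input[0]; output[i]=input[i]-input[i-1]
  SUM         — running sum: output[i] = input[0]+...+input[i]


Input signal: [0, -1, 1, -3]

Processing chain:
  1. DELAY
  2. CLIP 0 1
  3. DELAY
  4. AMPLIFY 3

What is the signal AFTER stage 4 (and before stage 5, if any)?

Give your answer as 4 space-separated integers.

Input: [0, -1, 1, -3]
Stage 1 (DELAY): [0, 0, -1, 1] = [0, 0, -1, 1] -> [0, 0, -1, 1]
Stage 2 (CLIP 0 1): clip(0,0,1)=0, clip(0,0,1)=0, clip(-1,0,1)=0, clip(1,0,1)=1 -> [0, 0, 0, 1]
Stage 3 (DELAY): [0, 0, 0, 0] = [0, 0, 0, 0] -> [0, 0, 0, 0]
Stage 4 (AMPLIFY 3): 0*3=0, 0*3=0, 0*3=0, 0*3=0 -> [0, 0, 0, 0]

Answer: 0 0 0 0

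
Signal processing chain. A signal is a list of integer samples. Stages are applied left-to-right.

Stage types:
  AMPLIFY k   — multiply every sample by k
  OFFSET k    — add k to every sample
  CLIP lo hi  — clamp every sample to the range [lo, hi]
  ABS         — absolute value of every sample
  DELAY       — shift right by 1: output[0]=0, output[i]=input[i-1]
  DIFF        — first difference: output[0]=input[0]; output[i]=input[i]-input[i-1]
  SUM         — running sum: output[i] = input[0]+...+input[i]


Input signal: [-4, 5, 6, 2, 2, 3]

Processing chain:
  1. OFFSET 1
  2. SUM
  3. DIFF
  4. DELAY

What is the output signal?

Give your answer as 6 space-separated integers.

Answer: 0 -3 6 7 3 3

Derivation:
Input: [-4, 5, 6, 2, 2, 3]
Stage 1 (OFFSET 1): -4+1=-3, 5+1=6, 6+1=7, 2+1=3, 2+1=3, 3+1=4 -> [-3, 6, 7, 3, 3, 4]
Stage 2 (SUM): sum[0..0]=-3, sum[0..1]=3, sum[0..2]=10, sum[0..3]=13, sum[0..4]=16, sum[0..5]=20 -> [-3, 3, 10, 13, 16, 20]
Stage 3 (DIFF): s[0]=-3, 3--3=6, 10-3=7, 13-10=3, 16-13=3, 20-16=4 -> [-3, 6, 7, 3, 3, 4]
Stage 4 (DELAY): [0, -3, 6, 7, 3, 3] = [0, -3, 6, 7, 3, 3] -> [0, -3, 6, 7, 3, 3]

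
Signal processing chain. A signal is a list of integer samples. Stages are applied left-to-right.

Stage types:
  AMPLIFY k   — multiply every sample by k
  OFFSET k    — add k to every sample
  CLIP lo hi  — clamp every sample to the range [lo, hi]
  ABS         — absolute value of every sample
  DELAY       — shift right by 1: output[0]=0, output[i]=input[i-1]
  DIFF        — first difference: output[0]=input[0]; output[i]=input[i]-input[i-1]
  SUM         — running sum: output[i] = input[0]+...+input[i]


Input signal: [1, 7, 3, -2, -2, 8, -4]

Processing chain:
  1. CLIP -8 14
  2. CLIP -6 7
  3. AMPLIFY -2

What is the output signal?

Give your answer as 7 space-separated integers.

Input: [1, 7, 3, -2, -2, 8, -4]
Stage 1 (CLIP -8 14): clip(1,-8,14)=1, clip(7,-8,14)=7, clip(3,-8,14)=3, clip(-2,-8,14)=-2, clip(-2,-8,14)=-2, clip(8,-8,14)=8, clip(-4,-8,14)=-4 -> [1, 7, 3, -2, -2, 8, -4]
Stage 2 (CLIP -6 7): clip(1,-6,7)=1, clip(7,-6,7)=7, clip(3,-6,7)=3, clip(-2,-6,7)=-2, clip(-2,-6,7)=-2, clip(8,-6,7)=7, clip(-4,-6,7)=-4 -> [1, 7, 3, -2, -2, 7, -4]
Stage 3 (AMPLIFY -2): 1*-2=-2, 7*-2=-14, 3*-2=-6, -2*-2=4, -2*-2=4, 7*-2=-14, -4*-2=8 -> [-2, -14, -6, 4, 4, -14, 8]

Answer: -2 -14 -6 4 4 -14 8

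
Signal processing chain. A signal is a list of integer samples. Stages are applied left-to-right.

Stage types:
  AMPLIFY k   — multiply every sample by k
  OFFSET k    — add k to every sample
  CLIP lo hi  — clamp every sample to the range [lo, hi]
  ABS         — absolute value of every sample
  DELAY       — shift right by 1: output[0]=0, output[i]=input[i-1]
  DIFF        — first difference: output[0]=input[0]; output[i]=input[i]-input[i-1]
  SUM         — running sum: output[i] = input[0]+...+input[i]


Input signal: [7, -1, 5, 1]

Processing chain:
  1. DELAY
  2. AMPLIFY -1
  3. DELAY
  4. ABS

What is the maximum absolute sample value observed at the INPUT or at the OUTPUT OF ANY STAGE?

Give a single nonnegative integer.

Input: [7, -1, 5, 1] (max |s|=7)
Stage 1 (DELAY): [0, 7, -1, 5] = [0, 7, -1, 5] -> [0, 7, -1, 5] (max |s|=7)
Stage 2 (AMPLIFY -1): 0*-1=0, 7*-1=-7, -1*-1=1, 5*-1=-5 -> [0, -7, 1, -5] (max |s|=7)
Stage 3 (DELAY): [0, 0, -7, 1] = [0, 0, -7, 1] -> [0, 0, -7, 1] (max |s|=7)
Stage 4 (ABS): |0|=0, |0|=0, |-7|=7, |1|=1 -> [0, 0, 7, 1] (max |s|=7)
Overall max amplitude: 7

Answer: 7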